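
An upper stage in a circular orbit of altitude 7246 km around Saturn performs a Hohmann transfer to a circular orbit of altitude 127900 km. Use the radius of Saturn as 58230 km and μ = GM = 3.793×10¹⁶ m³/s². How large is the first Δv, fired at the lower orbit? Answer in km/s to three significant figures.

Δv ≈ 5.21 km/s

r₁ = 58230 + 7246 = 65476 km = 6.5476×10⁷ m.
r₂ = 58230 + 127900 = 186130 km = 1.8613×10⁸ m.
Transfer ellipse a_t = (r₁ + r₂)/2 = 1.258×10⁸ m.
At r₁: circular v_c1 = √(μ/r₁) = 24070 m/s; transfer-perikrone v_p = √[μ(2/r₁ − 1/a_t)] = 29280 m/s.
Δv₁ = v_p − v_c1 = 5208 m/s.
= 5.208 km/s.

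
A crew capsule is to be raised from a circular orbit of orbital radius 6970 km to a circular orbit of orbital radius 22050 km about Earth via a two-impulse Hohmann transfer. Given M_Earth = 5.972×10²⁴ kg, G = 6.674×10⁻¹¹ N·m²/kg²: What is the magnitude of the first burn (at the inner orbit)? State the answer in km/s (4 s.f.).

Δv ≈ 1.760 km/s

μ = GM = 6.674×10⁻¹¹ × 5.972×10²⁴ = 3.986×10¹⁴ m³/s².
r₁ = 6970 km = 6.970×10⁶ m.
r₂ = 22050 km = 2.205×10⁷ m.
Transfer ellipse a_t = (r₁ + r₂)/2 = 1.451×10⁷ m.
At r₁: circular v_c1 = √(μ/r₁) = 7562 m/s; transfer-perigee v_p = √[μ(2/r₁ − 1/a_t)] = 9322 m/s.
Δv₁ = v_p − v_c1 = 1760 m/s.
= 1.760 km/s.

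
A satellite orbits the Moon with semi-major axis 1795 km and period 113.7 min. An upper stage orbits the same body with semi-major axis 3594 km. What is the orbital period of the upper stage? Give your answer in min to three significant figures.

T₂ ≈ 322 min

Kepler's third law: T² ∝ a³, so T₂ = T₁ (a₂/a₁)^(3/2).
a₂/a₁ = 2.002, (a₂/a₁)^(3/2) = 2.833.
T₂ = 113.7 × 2.833 = 322.1 min.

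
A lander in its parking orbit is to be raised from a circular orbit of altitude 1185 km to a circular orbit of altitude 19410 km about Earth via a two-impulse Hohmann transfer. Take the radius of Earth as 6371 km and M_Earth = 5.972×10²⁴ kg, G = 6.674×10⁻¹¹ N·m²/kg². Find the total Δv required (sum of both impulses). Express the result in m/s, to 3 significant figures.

μ = GM = 6.674×10⁻¹¹ × 5.972×10²⁴ = 3.986×10¹⁴ m³/s².
r₁ = 6371 + 1185 = 7556.0 km = 7.5560×10⁶ m.
r₂ = 6371 + 19410 = 25781 km = 2.5781×10⁷ m.
Transfer ellipse a_t = (r₁ + r₂)/2 = 1.667×10⁷ m.
At r₁: circular v_c1 = √(μ/r₁) = 7263 m/s; transfer-perigee v_p = √[μ(2/r₁ − 1/a_t)] = 9033 m/s.
Δv₁ = v_p − v_c1 = 1770 m/s.
At r₂: circular v_c2 = √(μ/r₂) = 3932 m/s; transfer-apogee v_a = √[μ(2/r₂ − 1/a_t)] = 2647 m/s.
Δv₂ = v_c2 − v_a = 1285 m/s.
Total Δv = Δv₁ + Δv₂ = 3054 m/s.

Δv_total ≈ 3050 m/s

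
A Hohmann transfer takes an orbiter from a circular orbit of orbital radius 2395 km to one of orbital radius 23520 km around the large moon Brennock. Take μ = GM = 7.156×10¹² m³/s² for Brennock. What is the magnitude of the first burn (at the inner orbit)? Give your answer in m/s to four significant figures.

Δv ≈ 600.3 m/s

r₁ = 2395 km = 2.395×10⁶ m.
r₂ = 23520 km = 2.352×10⁷ m.
Transfer ellipse a_t = (r₁ + r₂)/2 = 1.296×10⁷ m.
At r₁: circular v_c1 = √(μ/r₁) = 1729 m/s; transfer-periapsis v_p = √[μ(2/r₁ − 1/a_t)] = 2329 m/s.
Δv₁ = v_p − v_c1 = 600.3 m/s.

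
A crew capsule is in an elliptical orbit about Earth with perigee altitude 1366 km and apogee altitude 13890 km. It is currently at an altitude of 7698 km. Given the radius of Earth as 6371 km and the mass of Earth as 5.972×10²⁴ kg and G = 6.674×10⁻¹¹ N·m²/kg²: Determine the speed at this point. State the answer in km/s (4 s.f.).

μ = GM = 6.674×10⁻¹¹ × 5.972×10²⁴ = 3.986×10¹⁴ m³/s².
r_p = 6371 + 1366 = 7737.0 km = 7.7370×10⁶ m.
r_a = 6371 + 13890 = 20261 km = 2.0261×10⁷ m.
r = 6371 + 7698 = 14069 km = 1.407×10⁷ m.
Semi-major axis a = (r_p + r_a)/2 = 13999 km = 1.400×10⁷ m.
Vis-viva: v² = μ(2/r − 1/a) = 3.986×10¹⁴ × (1.422×10⁻⁷ − 7.143×10⁻⁸) = 2.819×10⁷ m²/s².
v = 5309 m/s = 5.309 km/s.

v ≈ 5.309 km/s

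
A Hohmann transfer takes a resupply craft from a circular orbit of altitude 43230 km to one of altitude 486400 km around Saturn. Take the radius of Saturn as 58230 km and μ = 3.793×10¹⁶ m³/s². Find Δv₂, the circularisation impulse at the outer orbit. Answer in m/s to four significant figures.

r₁ = 58230 + 43230 = 101460 km = 1.0146×10⁸ m.
r₂ = 58230 + 486400 = 544630 km = 5.4463×10⁸ m.
Transfer ellipse a_t = (r₁ + r₂)/2 = 3.230×10⁸ m.
At r₁: circular v_c1 = √(μ/r₁) = 19330 m/s; transfer-perikrone v_p = √[μ(2/r₁ − 1/a_t)] = 25110 m/s.
At r₂: circular v_c2 = √(μ/r₂) = 8345 m/s; transfer-apokrone v_a = √[μ(2/r₂ − 1/a_t)] = 4677 m/s.
Δv₂ = v_c2 − v_a = 3668 m/s.

Δv ≈ 3668 m/s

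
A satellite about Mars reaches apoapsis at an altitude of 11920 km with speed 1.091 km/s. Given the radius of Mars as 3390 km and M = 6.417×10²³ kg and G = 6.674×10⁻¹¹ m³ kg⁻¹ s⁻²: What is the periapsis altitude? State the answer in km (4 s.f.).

periapsis altitude ≈ 747.5 km

μ = GM = 6.674×10⁻¹¹ × 6.417×10²³ = 4.283×10¹³ m³/s².
r_a = 3390 + 11920 = 15310 km = 1.531×10⁷ m.
Specific energy ε = v²/2 − μ/r = -2.202×10⁶ J/kg, so a = −μ/(2ε) = 9.724×10⁶ m.
The apsides satisfy r_p + r_a = 2a, so the periapsis radius is 2a − r_a = 4.138×10⁶ m = 4137.5 km.
Periapsis altitude = 4137.5 − 3390 = 747.53 km.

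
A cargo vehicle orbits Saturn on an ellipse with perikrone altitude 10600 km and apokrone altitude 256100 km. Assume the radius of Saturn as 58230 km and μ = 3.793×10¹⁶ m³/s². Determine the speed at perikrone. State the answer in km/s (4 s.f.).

r_p = 58230 + 10600 = 68830 km = 6.8830×10⁷ m.
r_a = 58230 + 256100 = 314330 km = 3.1433×10⁸ m.
Semi-major axis a = (r_p + r_a)/2 = 1.9158×10⁵ km = 1.916×10⁸ m.
Vis-viva: v² = μ(2/r − 1/a) = 3.793×10¹⁶ × (2.906×10⁻⁸ − 5.220×10⁻⁹) = 9.042×10⁸ m²/s².
v = 30070 m/s = 30.07 km/s.

v ≈ 30.07 km/s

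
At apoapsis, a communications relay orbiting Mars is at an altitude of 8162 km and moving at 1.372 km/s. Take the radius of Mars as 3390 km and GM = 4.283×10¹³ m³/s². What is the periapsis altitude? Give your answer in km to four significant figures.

r_a = 3390 + 8162 = 11552 km = 1.155×10⁷ m.
Specific energy ε = v²/2 − μ/r = -2.766×10⁶ J/kg, so a = −μ/(2ε) = 7.741×10⁶ m.
The apsides satisfy r_p + r_a = 2a, so the periapsis radius is 2a − r_a = 3.930×10⁶ m = 3930.3 km.
Periapsis altitude = 3930.3 − 3390 = 540.26 km.

periapsis altitude ≈ 540.3 km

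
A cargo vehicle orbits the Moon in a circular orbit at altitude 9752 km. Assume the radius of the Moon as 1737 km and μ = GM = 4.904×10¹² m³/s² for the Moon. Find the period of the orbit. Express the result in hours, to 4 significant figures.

r = 1737 + 9752 = 11489 km = 1.1489×10⁷ m.
Kepler's third law: T = 2π√(r³/μ) = 2π√((1.149×10⁷)³ / 4.904×10¹²).
r³/μ = 3.092×10⁸ s², so T = 2π × 1.759×10⁴ = 1.105×10⁵ s.
Converting: 1.105×10⁵ s ÷ 3600 = 30.69 hours.

T ≈ 30.69 hours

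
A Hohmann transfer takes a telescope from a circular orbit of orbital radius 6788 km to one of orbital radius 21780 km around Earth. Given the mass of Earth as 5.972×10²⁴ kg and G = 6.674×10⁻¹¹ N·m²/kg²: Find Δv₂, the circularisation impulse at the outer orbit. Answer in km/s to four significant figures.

Δv ≈ 1.329 km/s

μ = GM = 6.674×10⁻¹¹ × 5.972×10²⁴ = 3.986×10¹⁴ m³/s².
r₁ = 6788 km = 6.788×10⁶ m.
r₂ = 21780 km = 2.178×10⁷ m.
Transfer ellipse a_t = (r₁ + r₂)/2 = 1.428×10⁷ m.
At r₁: circular v_c1 = √(μ/r₁) = 7663 m/s; transfer-perigee v_p = √[μ(2/r₁ − 1/a_t)] = 9462 m/s.
At r₂: circular v_c2 = √(μ/r₂) = 4278 m/s; transfer-apogee v_a = √[μ(2/r₂ − 1/a_t)] = 2949 m/s.
Δv₂ = v_c2 − v_a = 1329 m/s.
= 1.329 km/s.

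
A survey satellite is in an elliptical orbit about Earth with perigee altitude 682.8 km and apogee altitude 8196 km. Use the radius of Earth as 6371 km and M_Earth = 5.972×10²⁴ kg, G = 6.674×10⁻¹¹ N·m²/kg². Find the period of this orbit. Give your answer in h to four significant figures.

μ = GM = 6.674×10⁻¹¹ × 5.972×10²⁴ = 3.986×10¹⁴ m³/s².
r_p = 6371 + 682.8 = 7053.8 km = 7.0538×10⁶ m.
r_a = 6371 + 8196 = 14567 km = 1.4567×10⁷ m.
Semi-major axis a = (r_p + r_a)/2 = (7053.8 + 14567)/2 = 10810 km = 1.081×10⁷ m.
By Kepler's third law T = 2π√(a³/μ) = 2π × 1.780×10³ = 1.119×10⁴ s.
= 3.107 h.

T ≈ 3.107 h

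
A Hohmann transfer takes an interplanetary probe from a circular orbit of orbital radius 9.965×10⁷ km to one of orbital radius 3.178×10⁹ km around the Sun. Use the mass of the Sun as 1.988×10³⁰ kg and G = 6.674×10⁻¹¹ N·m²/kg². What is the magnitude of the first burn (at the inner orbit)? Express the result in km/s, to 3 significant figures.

Δv ≈ 14.3 km/s

μ = GM = 6.674×10⁻¹¹ × 1.988×10³⁰ = 1.327×10²⁰ m³/s².
r₁ = 9.965×10⁷ km = 9.965×10¹⁰ m.
r₂ = 3.178×10⁹ km = 3.178×10¹² m.
Transfer ellipse a_t = (r₁ + r₂)/2 = 1.639×10¹² m.
At r₁: circular v_c1 = √(μ/r₁) = 36490 m/s; transfer-perihelion v_p = √[μ(2/r₁ − 1/a_t)] = 50810 m/s.
Δv₁ = v_p − v_c1 = 14320 m/s.
= 14.32 km/s.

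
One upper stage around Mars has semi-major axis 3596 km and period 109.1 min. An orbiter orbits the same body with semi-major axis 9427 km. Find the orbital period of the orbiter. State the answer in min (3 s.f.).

Kepler's third law: T² ∝ a³, so T₂ = T₁ (a₂/a₁)^(3/2).
a₂/a₁ = 2.622, (a₂/a₁)^(3/2) = 4.245.
T₂ = 109.1 × 4.245 = 463.1 min.

T₂ ≈ 463 min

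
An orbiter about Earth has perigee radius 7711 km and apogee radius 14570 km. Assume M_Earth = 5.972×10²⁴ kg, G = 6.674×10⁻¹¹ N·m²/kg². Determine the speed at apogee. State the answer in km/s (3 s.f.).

v ≈ 4.35 km/s

μ = GM = 6.674×10⁻¹¹ × 5.972×10²⁴ = 3.986×10¹⁴ m³/s².
Semi-major axis a = (r_p + r_a)/2 = 11140 km = 1.114×10⁷ m.
Vis-viva: v² = μ(2/r − 1/a) = 3.986×10¹⁴ × (1.373×10⁻⁷ − 8.976×10⁻⁸) = 1.893×10⁷ m²/s².
v = 4351 m/s = 4.351 km/s.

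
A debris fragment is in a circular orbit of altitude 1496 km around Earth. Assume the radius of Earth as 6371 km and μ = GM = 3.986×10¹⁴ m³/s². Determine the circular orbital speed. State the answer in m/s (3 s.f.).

v ≈ 7120 m/s

r = 6371 + 1496 = 7867.0 km = 7.8670×10⁶ m.
For a circular orbit v = √(μ/r) = √(3.986×10¹⁴ / 7.867×10⁶) = √(5.067×10⁷) = 7118 m/s.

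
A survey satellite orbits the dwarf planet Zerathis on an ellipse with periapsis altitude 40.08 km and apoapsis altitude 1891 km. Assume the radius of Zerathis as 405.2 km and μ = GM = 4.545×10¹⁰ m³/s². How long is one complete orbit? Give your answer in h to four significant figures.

r_p = 405.2 + 40.08 = 445.28 km = 4.4528×10⁵ m.
r_a = 405.2 + 1891 = 2296.2 km = 2.2962×10⁶ m.
Semi-major axis a = (r_p + r_a)/2 = (445.28 + 2296.2)/2 = 1370.7 km = 1.371×10⁶ m.
By Kepler's third law T = 2π√(a³/μ) = 2π × 7.528×10³ = 4.730×10⁴ s.
= 13.14 h.

T ≈ 13.14 h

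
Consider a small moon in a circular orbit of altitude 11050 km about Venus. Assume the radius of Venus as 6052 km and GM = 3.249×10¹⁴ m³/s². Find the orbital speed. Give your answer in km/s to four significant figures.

r = 6052 + 11050 = 17102 km = 1.7102×10⁷ m.
For a circular orbit v = √(μ/r) = √(3.249×10¹⁴ / 1.710×10⁷) = √(1.900×10⁷) = 4359 m/s.
That is 4.359 km/s.

v ≈ 4.359 km/s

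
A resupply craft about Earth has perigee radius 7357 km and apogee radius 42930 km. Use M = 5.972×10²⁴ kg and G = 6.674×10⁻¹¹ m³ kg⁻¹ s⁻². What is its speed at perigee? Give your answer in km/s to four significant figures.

μ = GM = 6.674×10⁻¹¹ × 5.972×10²⁴ = 3.986×10¹⁴ m³/s².
Semi-major axis a = (r_p + r_a)/2 = 25144 km = 2.514×10⁷ m.
Vis-viva: v² = μ(2/r − 1/a) = 3.986×10¹⁴ × (2.718×10⁻⁷ − 3.977×10⁻⁸) = 9.250×10⁷ m²/s².
v = 9618 m/s = 9.618 km/s.

v ≈ 9.618 km/s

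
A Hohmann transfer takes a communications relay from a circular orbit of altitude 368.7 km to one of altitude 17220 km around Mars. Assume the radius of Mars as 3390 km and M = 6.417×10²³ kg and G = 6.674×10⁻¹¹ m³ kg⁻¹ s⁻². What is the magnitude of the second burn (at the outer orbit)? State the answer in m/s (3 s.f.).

μ = GM = 6.674×10⁻¹¹ × 6.417×10²³ = 4.283×10¹³ m³/s².
r₁ = 3390 + 368.7 = 3758.7 km = 3.7587×10⁶ m.
r₂ = 3390 + 17220 = 20610 km = 2.0610×10⁷ m.
Transfer ellipse a_t = (r₁ + r₂)/2 = 1.218×10⁷ m.
At r₁: circular v_c1 = √(μ/r₁) = 3376 m/s; transfer-periapsis v_p = √[μ(2/r₁ − 1/a_t)] = 4390 m/s.
At r₂: circular v_c2 = √(μ/r₂) = 1442 m/s; transfer-apoapsis v_a = √[μ(2/r₂ − 1/a_t)] = 800.6 m/s.
Δv₂ = v_c2 − v_a = 640.9 m/s.

Δv ≈ 641 m/s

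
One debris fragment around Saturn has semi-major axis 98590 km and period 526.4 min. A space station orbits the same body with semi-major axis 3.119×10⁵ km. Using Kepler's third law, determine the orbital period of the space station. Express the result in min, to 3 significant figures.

T₂ ≈ 2960 min

Kepler's third law: T² ∝ a³, so T₂ = T₁ (a₂/a₁)^(3/2).
a₂/a₁ = 3.164, (a₂/a₁)^(3/2) = 5.627.
T₂ = 526.4 × 5.627 = 2962 min.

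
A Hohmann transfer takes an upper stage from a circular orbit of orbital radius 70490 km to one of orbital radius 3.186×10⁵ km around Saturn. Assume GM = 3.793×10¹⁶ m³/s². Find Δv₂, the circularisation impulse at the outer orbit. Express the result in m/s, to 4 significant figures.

r₁ = 70490 km = 7.049×10⁷ m.
r₂ = 3.186×10⁵ km = 3.186×10⁸ m.
Transfer ellipse a_t = (r₁ + r₂)/2 = 1.945×10⁸ m.
At r₁: circular v_c1 = √(μ/r₁) = 23200 m/s; transfer-perikrone v_p = √[μ(2/r₁ − 1/a_t)] = 29690 m/s.
At r₂: circular v_c2 = √(μ/r₂) = 10910 m/s; transfer-apokrone v_a = √[μ(2/r₂ − 1/a_t)] = 6568 m/s.
Δv₂ = v_c2 − v_a = 4343 m/s.

Δv ≈ 4343 m/s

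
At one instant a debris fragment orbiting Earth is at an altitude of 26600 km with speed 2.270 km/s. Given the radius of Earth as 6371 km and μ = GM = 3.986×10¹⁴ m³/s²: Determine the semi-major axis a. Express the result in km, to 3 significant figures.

a ≈ 21000 km

r = 6371 + 26600 = 32971 km = 3.297×10⁷ m.
Vis-viva rearranged: 1/a = 2/r − v²/μ = 6.066×10⁻⁸ − 1.293×10⁻⁸ = 4.773×10⁻⁸ m⁻¹.
a = 2.095×10⁷ m = 20950 km.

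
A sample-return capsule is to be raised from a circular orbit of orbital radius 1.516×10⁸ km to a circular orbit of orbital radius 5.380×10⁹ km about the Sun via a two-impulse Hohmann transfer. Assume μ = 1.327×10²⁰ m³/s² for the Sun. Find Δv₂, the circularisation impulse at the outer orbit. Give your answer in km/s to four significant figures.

r₁ = 1.516×10⁸ km = 1.516×10¹¹ m.
r₂ = 5.380×10⁹ km = 5.380×10¹² m.
Transfer ellipse a_t = (r₁ + r₂)/2 = 2.766×10¹² m.
At r₁: circular v_c1 = √(μ/r₁) = 29590 m/s; transfer-perihelion v_p = √[μ(2/r₁ − 1/a_t)] = 41260 m/s.
At r₂: circular v_c2 = √(μ/r₂) = 4966 m/s; transfer-aphelion v_a = √[μ(2/r₂ − 1/a_t)] = 1163 m/s.
Δv₂ = v_c2 − v_a = 3804 m/s.
= 3.804 km/s.

Δv ≈ 3.804 km/s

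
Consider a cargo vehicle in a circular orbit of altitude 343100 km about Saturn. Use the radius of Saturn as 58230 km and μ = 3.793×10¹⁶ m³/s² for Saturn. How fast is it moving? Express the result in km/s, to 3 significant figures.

r = 58230 + 343100 = 401330 km = 4.0133×10⁸ m.
For a circular orbit v = √(μ/r) = √(3.793×10¹⁶ / 4.013×10⁸) = √(9.451×10⁷) = 9722 m/s.
That is 9.722 km/s.

v ≈ 9.72 km/s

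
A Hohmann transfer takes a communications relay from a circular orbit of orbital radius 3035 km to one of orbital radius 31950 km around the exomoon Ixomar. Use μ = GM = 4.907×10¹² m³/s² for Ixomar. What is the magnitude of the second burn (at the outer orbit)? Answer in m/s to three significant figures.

Δv ≈ 229 m/s

r₁ = 3035 km = 3.035×10⁶ m.
r₂ = 31950 km = 3.195×10⁷ m.
Transfer ellipse a_t = (r₁ + r₂)/2 = 1.749×10⁷ m.
At r₁: circular v_c1 = √(μ/r₁) = 1272 m/s; transfer-periapsis v_p = √[μ(2/r₁ − 1/a_t)] = 1718 m/s.
At r₂: circular v_c2 = √(μ/r₂) = 391.9 m/s; transfer-apoapsis v_a = √[μ(2/r₂ − 1/a_t)] = 163.2 m/s.
Δv₂ = v_c2 − v_a = 228.7 m/s.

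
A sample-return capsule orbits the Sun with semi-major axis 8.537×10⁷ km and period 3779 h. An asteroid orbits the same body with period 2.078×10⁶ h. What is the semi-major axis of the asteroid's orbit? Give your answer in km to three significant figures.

Kepler's third law: a³ ∝ T², so a₂ = a₁ (T₂/T₁)^(2/3).
T₂/T₁ = 549.9, (T₂/T₁)^(2/3) = 67.12.
a₂ = 8.537×10⁷ × 67.12 = 5.730×10⁹ km.

a₂ ≈ 5.73×10⁹ km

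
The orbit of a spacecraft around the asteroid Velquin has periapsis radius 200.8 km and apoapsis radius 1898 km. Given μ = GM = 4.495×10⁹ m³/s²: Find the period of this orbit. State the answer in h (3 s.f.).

T ≈ 28.0 h

Semi-major axis a = (r_p + r_a)/2 = (200.80 + 1898.0)/2 = 1049.4 km = 1.049×10⁶ m.
By Kepler's third law T = 2π√(a³/μ) = 2π × 1.603×10⁴ = 1.007×10⁵ s.
= 27.98 h.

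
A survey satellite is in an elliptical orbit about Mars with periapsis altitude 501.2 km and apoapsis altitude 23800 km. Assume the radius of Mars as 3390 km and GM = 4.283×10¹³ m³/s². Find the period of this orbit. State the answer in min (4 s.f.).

T ≈ 980.3 min

r_p = 3390 + 501.2 = 3891.2 km = 3.8912×10⁶ m.
r_a = 3390 + 23800 = 27190 km = 2.7190×10⁷ m.
Semi-major axis a = (r_p + r_a)/2 = (3891.2 + 27190)/2 = 15541 km = 1.554×10⁷ m.
By Kepler's third law T = 2π√(a³/μ) = 2π × 9.361×10³ = 5.882×10⁴ s.
= 980.3 min.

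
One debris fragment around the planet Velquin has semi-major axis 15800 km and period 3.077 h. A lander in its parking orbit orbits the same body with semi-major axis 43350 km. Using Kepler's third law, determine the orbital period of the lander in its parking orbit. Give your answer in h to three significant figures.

Kepler's third law: T² ∝ a³, so T₂ = T₁ (a₂/a₁)^(3/2).
a₂/a₁ = 2.744, (a₂/a₁)^(3/2) = 4.545.
T₂ = 3.077 × 4.545 = 13.98 h.

T₂ ≈ 14.0 h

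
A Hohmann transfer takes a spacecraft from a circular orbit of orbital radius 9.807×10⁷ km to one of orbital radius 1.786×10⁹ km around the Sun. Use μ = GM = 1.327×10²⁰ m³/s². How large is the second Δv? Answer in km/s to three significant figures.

Δv ≈ 5.84 km/s

r₁ = 9.807×10⁷ km = 9.807×10¹⁰ m.
r₂ = 1.786×10⁹ km = 1.786×10¹² m.
Transfer ellipse a_t = (r₁ + r₂)/2 = 9.420×10¹¹ m.
At r₁: circular v_c1 = √(μ/r₁) = 36780 m/s; transfer-perihelion v_p = √[μ(2/r₁ − 1/a_t)] = 50650 m/s.
At r₂: circular v_c2 = √(μ/r₂) = 8620 m/s; transfer-aphelion v_a = √[μ(2/r₂ − 1/a_t)] = 2781 m/s.
Δv₂ = v_c2 − v_a = 5839 m/s.
= 5.839 km/s.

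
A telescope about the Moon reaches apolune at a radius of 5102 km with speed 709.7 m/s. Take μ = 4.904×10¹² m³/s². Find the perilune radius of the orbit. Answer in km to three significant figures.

r_a = 5.102×10⁶ m.
Specific energy ε = v²/2 − μ/r = -7.094×10⁵ J/kg, so a = −μ/(2ε) = 3.457×10⁶ m.
The apsides satisfy r_p + r_a = 2a, so the perilune radius is 2a − r_a = 1.811×10⁶ m = 1811.3 km.

perilune radius ≈ 1810 km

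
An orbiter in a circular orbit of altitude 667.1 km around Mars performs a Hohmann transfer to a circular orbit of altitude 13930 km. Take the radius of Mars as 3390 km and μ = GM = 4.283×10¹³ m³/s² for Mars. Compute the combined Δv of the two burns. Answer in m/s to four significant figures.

Δv_total ≈ 1491 m/s

r₁ = 3390 + 667.1 = 4057.1 km = 4.0571×10⁶ m.
r₂ = 3390 + 13930 = 17320 km = 1.7320×10⁷ m.
Transfer ellipse a_t = (r₁ + r₂)/2 = 1.069×10⁷ m.
At r₁: circular v_c1 = √(μ/r₁) = 3249 m/s; transfer-periapsis v_p = √[μ(2/r₁ − 1/a_t)] = 4136 m/s.
Δv₁ = v_p − v_c1 = 886.9 m/s.
At r₂: circular v_c2 = √(μ/r₂) = 1573 m/s; transfer-apoapsis v_a = √[μ(2/r₂ − 1/a_t)] = 968.8 m/s.
Δv₂ = v_c2 − v_a = 603.7 m/s.
Total Δv = Δv₁ + Δv₂ = 1491 m/s.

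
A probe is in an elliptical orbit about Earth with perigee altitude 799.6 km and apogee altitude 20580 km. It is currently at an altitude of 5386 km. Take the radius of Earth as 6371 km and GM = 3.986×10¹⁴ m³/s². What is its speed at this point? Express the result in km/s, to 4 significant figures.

v ≈ 6.667 km/s

r_p = 6371 + 799.6 = 7170.6 km = 7.1706×10⁶ m.
r_a = 6371 + 20580 = 26951 km = 2.6951×10⁷ m.
r = 6371 + 5386 = 11757 km = 1.176×10⁷ m.
Semi-major axis a = (r_p + r_a)/2 = 17061 km = 1.706×10⁷ m.
Vis-viva: v² = μ(2/r − 1/a) = 3.986×10¹⁴ × (1.701×10⁻⁷ − 5.861×10⁻⁸) = 4.444×10⁷ m²/s².
v = 6667 m/s = 6.667 km/s.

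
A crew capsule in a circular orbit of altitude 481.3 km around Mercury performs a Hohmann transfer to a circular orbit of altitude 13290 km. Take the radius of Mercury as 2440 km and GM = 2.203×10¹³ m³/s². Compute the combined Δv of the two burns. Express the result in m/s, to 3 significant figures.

Δv_total ≈ 1340 m/s

r₁ = 2440 + 481.3 = 2921.3 km = 2.9213×10⁶ m.
r₂ = 2440 + 13290 = 15730 km = 1.5730×10⁷ m.
Transfer ellipse a_t = (r₁ + r₂)/2 = 9.326×10⁶ m.
At r₁: circular v_c1 = √(μ/r₁) = 2746 m/s; transfer-periherm v_p = √[μ(2/r₁ − 1/a_t)] = 3567 m/s.
Δv₁ = v_p − v_c1 = 820.4 m/s.
At r₂: circular v_c2 = √(μ/r₂) = 1183 m/s; transfer-apoherm v_a = √[μ(2/r₂ − 1/a_t)] = 662.4 m/s.
Δv₂ = v_c2 − v_a = 521.1 m/s.
Total Δv = Δv₁ + Δv₂ = 1341 m/s.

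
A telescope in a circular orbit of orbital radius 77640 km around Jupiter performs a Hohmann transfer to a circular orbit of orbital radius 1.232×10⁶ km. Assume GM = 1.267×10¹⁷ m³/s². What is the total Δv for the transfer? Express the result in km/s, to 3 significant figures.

r₁ = 77640 km = 7.764×10⁷ m.
r₂ = 1.232×10⁶ km = 1.232×10⁹ m.
Transfer ellipse a_t = (r₁ + r₂)/2 = 6.548×10⁸ m.
At r₁: circular v_c1 = √(μ/r₁) = 40400 m/s; transfer-perijove v_p = √[μ(2/r₁ − 1/a_t)] = 55410 m/s.
Δv₁ = v_p − v_c1 = 15010 m/s.
At r₂: circular v_c2 = √(μ/r₂) = 10140 m/s; transfer-apojove v_a = √[μ(2/r₂ − 1/a_t)] = 3492 m/s.
Δv₂ = v_c2 − v_a = 6649 m/s.
Total Δv = Δv₁ + Δv₂ = 21660 m/s = 21.66 km/s.

Δv_total ≈ 21.7 km/s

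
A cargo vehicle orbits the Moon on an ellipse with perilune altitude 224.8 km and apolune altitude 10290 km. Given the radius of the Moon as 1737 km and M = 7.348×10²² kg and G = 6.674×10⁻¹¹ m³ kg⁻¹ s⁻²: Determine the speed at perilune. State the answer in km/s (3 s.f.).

v ≈ 2.07 km/s

μ = GM = 6.674×10⁻¹¹ × 7.348×10²² = 4.904×10¹² m³/s².
r_p = 1737 + 224.8 = 1961.8 km = 1.9618×10⁶ m.
r_a = 1737 + 10290 = 12027 km = 1.2027×10⁷ m.
Semi-major axis a = (r_p + r_a)/2 = 6994.4 km = 6.994×10⁶ m.
Vis-viva: v² = μ(2/r − 1/a) = 4.904×10¹² × (1.019×10⁻⁶ − 1.430×10⁻⁷) = 4.298×10⁶ m²/s².
v = 2073 m/s = 2.073 km/s.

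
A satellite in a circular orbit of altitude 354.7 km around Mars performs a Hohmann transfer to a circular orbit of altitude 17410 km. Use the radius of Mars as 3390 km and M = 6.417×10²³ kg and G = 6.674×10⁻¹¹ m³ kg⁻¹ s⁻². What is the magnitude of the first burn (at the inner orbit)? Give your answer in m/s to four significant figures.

μ = GM = 6.674×10⁻¹¹ × 6.417×10²³ = 4.283×10¹³ m³/s².
r₁ = 3390 + 354.7 = 3744.7 km = 3.7447×10⁶ m.
r₂ = 3390 + 17410 = 20800 km = 2.0800×10⁷ m.
Transfer ellipse a_t = (r₁ + r₂)/2 = 1.227×10⁷ m.
At r₁: circular v_c1 = √(μ/r₁) = 3382 m/s; transfer-periapsis v_p = √[μ(2/r₁ − 1/a_t)] = 4403 m/s.
Δv₁ = v_p − v_c1 = 1021 m/s.

Δv ≈ 1021 m/s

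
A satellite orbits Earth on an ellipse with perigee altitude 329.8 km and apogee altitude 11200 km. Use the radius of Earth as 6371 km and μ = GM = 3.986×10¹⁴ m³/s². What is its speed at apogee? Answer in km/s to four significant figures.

v ≈ 3.539 km/s

r_p = 6371 + 329.8 = 6700.8 km = 6.7008×10⁶ m.
r_a = 6371 + 11200 = 17571 km = 1.7571×10⁷ m.
Semi-major axis a = (r_p + r_a)/2 = 12136 km = 1.214×10⁷ m.
Vis-viva: v² = μ(2/r − 1/a) = 3.986×10¹⁴ × (1.138×10⁻⁷ − 8.240×10⁻⁸) = 1.253×10⁷ m²/s².
v = 3539 m/s = 3.539 km/s.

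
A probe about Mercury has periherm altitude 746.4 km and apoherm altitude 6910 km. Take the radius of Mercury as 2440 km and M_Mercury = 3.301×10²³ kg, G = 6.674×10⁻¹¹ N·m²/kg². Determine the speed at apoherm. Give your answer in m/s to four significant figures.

v ≈ 1094 m/s

μ = GM = 6.674×10⁻¹¹ × 3.301×10²³ = 2.203×10¹³ m³/s².
r_p = 2440 + 746.4 = 3186.4 km = 3.1864×10⁶ m.
r_a = 2440 + 6910 = 9350.0 km = 9.3500×10⁶ m.
Semi-major axis a = (r_p + r_a)/2 = 6268.2 km = 6.268×10⁶ m.
Vis-viva: v² = μ(2/r − 1/a) = 2.203×10¹³ × (2.139×10⁻⁷ − 1.595×10⁻⁷) = 1.198×10⁶ m²/s².
v = 1094 m/s.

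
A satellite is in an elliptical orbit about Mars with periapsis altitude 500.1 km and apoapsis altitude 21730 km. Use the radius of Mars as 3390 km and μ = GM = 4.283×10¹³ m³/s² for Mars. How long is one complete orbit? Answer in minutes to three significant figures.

r_p = 3390 + 500.1 = 3890.1 km = 3.8901×10⁶ m.
r_a = 3390 + 21730 = 25120 km = 2.5120×10⁷ m.
Semi-major axis a = (r_p + r_a)/2 = (3890.1 + 25120)/2 = 14505 km = 1.451×10⁷ m.
By Kepler's third law T = 2π√(a³/μ) = 2π × 8.441×10³ = 5.304×10⁴ s.
= 884.0 minutes.

T ≈ 884 minutes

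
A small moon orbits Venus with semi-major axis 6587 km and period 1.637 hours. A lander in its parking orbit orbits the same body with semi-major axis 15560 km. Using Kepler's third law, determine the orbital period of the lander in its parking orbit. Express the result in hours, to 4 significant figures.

Kepler's third law: T² ∝ a³, so T₂ = T₁ (a₂/a₁)^(3/2).
a₂/a₁ = 2.362, (a₂/a₁)^(3/2) = 3.631.
T₂ = 1.637 × 3.631 = 5.943 hours.

T₂ ≈ 5.943 hours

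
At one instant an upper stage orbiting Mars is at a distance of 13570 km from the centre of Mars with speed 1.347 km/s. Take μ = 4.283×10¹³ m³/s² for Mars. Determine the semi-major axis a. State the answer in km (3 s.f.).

r = 1.357×10⁷ m.
Specific orbital energy ε = v²/2 − μ/r = (1347)²/2 − 4.283×10¹³/1.357×10⁷ = -2.249×10⁶ J/kg.
Since ε = −μ/(2a), a = −μ/(2ε) = 9.522×10⁶ m = 9521.9 km.

a ≈ 9520 km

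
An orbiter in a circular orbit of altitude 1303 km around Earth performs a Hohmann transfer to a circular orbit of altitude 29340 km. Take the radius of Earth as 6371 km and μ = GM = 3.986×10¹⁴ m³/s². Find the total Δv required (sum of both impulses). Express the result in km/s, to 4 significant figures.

r₁ = 6371 + 1303 = 7674.0 km = 7.6740×10⁶ m.
r₂ = 6371 + 29340 = 35711 km = 3.5711×10⁷ m.
Transfer ellipse a_t = (r₁ + r₂)/2 = 2.169×10⁷ m.
At r₁: circular v_c1 = √(μ/r₁) = 7207 m/s; transfer-perigee v_p = √[μ(2/r₁ − 1/a_t)] = 9247 m/s.
Δv₁ = v_p − v_c1 = 2040 m/s.
At r₂: circular v_c2 = √(μ/r₂) = 3341 m/s; transfer-apogee v_a = √[μ(2/r₂ − 1/a_t)] = 1987 m/s.
Δv₂ = v_c2 − v_a = 1354 m/s.
Total Δv = Δv₁ + Δv₂ = 3394 m/s = 3.394 km/s.

Δv_total ≈ 3.394 km/s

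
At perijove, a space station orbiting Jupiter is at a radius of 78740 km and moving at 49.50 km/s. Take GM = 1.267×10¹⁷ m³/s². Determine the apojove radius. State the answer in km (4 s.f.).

apojove radius ≈ 2.512×10⁵ km

r_p = 7.874×10⁷ m.
Specific energy ε = v²/2 − μ/r = -3.840×10⁸ J/kg, so a = −μ/(2ε) = 1.650×10⁸ m.
The apsides satisfy r_p + r_a = 2a, so the apojove radius is 2a − r_p = 2.512×10⁸ m = 2.5124×10⁵ km.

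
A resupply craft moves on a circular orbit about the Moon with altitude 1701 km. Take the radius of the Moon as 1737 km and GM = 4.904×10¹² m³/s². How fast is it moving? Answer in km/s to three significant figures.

r = 1737 + 1701 = 3438.0 km = 3.4380×10⁶ m.
For a circular orbit v = √(μ/r) = √(4.904×10¹² / 3.438×10⁶) = √(1.426×10⁶) = 1194 m/s.
That is 1.194 km/s.

v ≈ 1.19 km/s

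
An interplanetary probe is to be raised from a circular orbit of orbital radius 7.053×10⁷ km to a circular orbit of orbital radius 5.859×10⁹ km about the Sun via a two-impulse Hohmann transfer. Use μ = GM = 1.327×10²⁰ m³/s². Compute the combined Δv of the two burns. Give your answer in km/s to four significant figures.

Δv_total ≈ 21.63 km/s

r₁ = 7.053×10⁷ km = 7.053×10¹⁰ m.
r₂ = 5.859×10⁹ km = 5.859×10¹² m.
Transfer ellipse a_t = (r₁ + r₂)/2 = 2.965×10¹² m.
At r₁: circular v_c1 = √(μ/r₁) = 43380 m/s; transfer-perihelion v_p = √[μ(2/r₁ − 1/a_t)] = 60980 m/s.
Δv₁ = v_p − v_c1 = 17600 m/s.
At r₂: circular v_c2 = √(μ/r₂) = 4759 m/s; transfer-aphelion v_a = √[μ(2/r₂ − 1/a_t)] = 734.0 m/s.
Δv₂ = v_c2 − v_a = 4025 m/s.
Total Δv = Δv₁ + Δv₂ = 21630 m/s = 21.63 km/s.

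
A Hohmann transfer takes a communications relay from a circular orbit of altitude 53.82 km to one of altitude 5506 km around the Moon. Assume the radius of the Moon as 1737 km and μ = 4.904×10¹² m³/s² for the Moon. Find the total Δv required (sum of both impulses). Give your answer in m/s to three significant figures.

r₁ = 1737 + 53.82 = 1790.8 km = 1.7908×10⁶ m.
r₂ = 1737 + 5506 = 7243.0 km = 7.2430×10⁶ m.
Transfer ellipse a_t = (r₁ + r₂)/2 = 4.517×10⁶ m.
At r₁: circular v_c1 = √(μ/r₁) = 1655 m/s; transfer-perilune v_p = √[μ(2/r₁ − 1/a_t)] = 2096 m/s.
Δv₁ = v_p − v_c1 = 440.7 m/s.
At r₂: circular v_c2 = √(μ/r₂) = 822.8 m/s; transfer-apolune v_a = √[μ(2/r₂ − 1/a_t)] = 518.1 m/s.
Δv₂ = v_c2 − v_a = 304.7 m/s.
Total Δv = Δv₁ + Δv₂ = 745.4 m/s.

Δv_total ≈ 745 m/s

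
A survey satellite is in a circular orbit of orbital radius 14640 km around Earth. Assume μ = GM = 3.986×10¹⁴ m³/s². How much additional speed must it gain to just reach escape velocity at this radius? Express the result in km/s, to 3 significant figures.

r = 14640 km = 1.464×10⁷ m.
Circular speed v_c = √(μ/r) = 5218 m/s.
Escape speed v_esc = √(2μ/r) = √2 × v_c = 7379 m/s.
Δv = v_esc − v_c = 2161 m/s = 2.161 km/s.

Δv ≈ 2.16 km/s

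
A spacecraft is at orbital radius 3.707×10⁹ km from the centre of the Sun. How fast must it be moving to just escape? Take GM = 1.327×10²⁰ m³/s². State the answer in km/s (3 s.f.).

r = 3.707×10⁹ km = 3.707×10¹² m.
Escape speed v_esc = √(2μ/r) = √(2 × 1.327×10²⁰ / 3.707×10¹²) = √(7.159×10⁷) = 8461 m/s.
= 8.461 km/s.

v_esc ≈ 8.46 km/s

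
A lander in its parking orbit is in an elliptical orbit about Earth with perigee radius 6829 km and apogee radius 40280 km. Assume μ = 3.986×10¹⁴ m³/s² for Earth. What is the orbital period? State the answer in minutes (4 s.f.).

Semi-major axis a = (r_p + r_a)/2 = (6829.0 + 40280)/2 = 23554 km = 2.355×10⁷ m.
By Kepler's third law T = 2π√(a³/μ) = 2π × 5.726×10³ = 3.598×10⁴ s.
= 599.6 minutes.

T ≈ 599.6 minutes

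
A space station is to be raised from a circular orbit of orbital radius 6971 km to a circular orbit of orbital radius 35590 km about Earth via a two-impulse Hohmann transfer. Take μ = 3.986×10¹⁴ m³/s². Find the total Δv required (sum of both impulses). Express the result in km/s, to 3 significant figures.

r₁ = 6971 km = 6.971×10⁶ m.
r₂ = 35590 km = 3.559×10⁷ m.
Transfer ellipse a_t = (r₁ + r₂)/2 = 2.128×10⁷ m.
At r₁: circular v_c1 = √(μ/r₁) = 7562 m/s; transfer-perigee v_p = √[μ(2/r₁ − 1/a_t)] = 9779 m/s.
Δv₁ = v_p − v_c1 = 2217 m/s.
At r₂: circular v_c2 = √(μ/r₂) = 3347 m/s; transfer-apogee v_a = √[μ(2/r₂ − 1/a_t)] = 1915 m/s.
Δv₂ = v_c2 − v_a = 1431 m/s.
Total Δv = Δv₁ + Δv₂ = 3648 m/s = 3.648 km/s.

Δv_total ≈ 3.65 km/s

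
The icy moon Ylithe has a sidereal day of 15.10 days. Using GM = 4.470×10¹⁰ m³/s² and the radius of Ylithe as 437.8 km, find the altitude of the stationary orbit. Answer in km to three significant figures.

h_sync ≈ 12000 km

T = 15.10 days = 1.305×10⁶ s.
A synchronous orbit has period T, so by Kepler's third law a = (μT²/4π²)^(1/3).
μT²/4π² = 4.470×10¹⁰ × (1.305×10⁶)² / 39.48 = 1.927×10²¹ m³.
a = 1.244×10⁷ m = 12444 km.
Altitude h = a − R = 12444 − 437.8 = 12007 km.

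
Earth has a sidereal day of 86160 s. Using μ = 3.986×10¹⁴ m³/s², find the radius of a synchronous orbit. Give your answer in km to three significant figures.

r_sync ≈ 42200 km

A synchronous orbit has period T, so by Kepler's third law a = (μT²/4π²)^(1/3).
μT²/4π² = 3.986×10¹⁴ × (8.616×10⁴)² / 39.48 = 7.495×10²² m³.
a = 4.216×10⁷ m = 42163 km.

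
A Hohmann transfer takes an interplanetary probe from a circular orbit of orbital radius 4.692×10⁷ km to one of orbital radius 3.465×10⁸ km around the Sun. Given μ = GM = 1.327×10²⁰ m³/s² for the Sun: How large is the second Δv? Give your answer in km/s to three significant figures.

r₁ = 4.692×10⁷ km = 4.692×10¹⁰ m.
r₂ = 3.465×10⁸ km = 3.465×10¹¹ m.
Transfer ellipse a_t = (r₁ + r₂)/2 = 1.967×10¹¹ m.
At r₁: circular v_c1 = √(μ/r₁) = 53180 m/s; transfer-perihelion v_p = √[μ(2/r₁ − 1/a_t)] = 70580 m/s.
At r₂: circular v_c2 = √(μ/r₂) = 19570 m/s; transfer-aphelion v_a = √[μ(2/r₂ − 1/a_t)] = 9558 m/s.
Δv₂ = v_c2 − v_a = 10010 m/s.
= 10.01 km/s.

Δv ≈ 10.0 km/s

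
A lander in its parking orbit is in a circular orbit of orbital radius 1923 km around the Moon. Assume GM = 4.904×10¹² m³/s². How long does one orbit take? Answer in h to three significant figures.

T ≈ 2.10 h

r = 1923 km = 1.923×10⁶ m.
Kepler's third law: T = 2π√(r³/μ) = 2π√((1.923×10⁶)³ / 4.904×10¹²).
r³/μ = 1.450×10⁶ s², so T = 2π × 1.204×10³ = 7.566×10³ s.
Converting: 7.566×10³ s ÷ 3600 = 2.102 h.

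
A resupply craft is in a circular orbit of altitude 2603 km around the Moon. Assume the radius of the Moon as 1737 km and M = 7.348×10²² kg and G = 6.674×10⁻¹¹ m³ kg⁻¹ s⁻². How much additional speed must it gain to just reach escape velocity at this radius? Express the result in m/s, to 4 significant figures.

Δv ≈ 440.3 m/s

μ = GM = 6.674×10⁻¹¹ × 7.348×10²² = 4.904×10¹² m³/s².
r = 1737 + 2603 = 4340.0 km = 4.3400×10⁶ m.
Circular speed v_c = √(μ/r) = 1063 m/s.
Escape speed v_esc = √(2μ/r) = √2 × v_c = 1503 m/s.
Δv = v_esc − v_c = 440.3 m/s.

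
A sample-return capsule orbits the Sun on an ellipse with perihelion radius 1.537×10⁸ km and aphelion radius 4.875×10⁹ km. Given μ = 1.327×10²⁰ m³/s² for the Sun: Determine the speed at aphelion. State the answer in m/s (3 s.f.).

Semi-major axis a = (r_p + r_a)/2 = 2.5144×10⁹ km = 2.514×10¹² m.
Vis-viva: v² = μ(2/r − 1/a) = 1.327×10²⁰ × (4.103×10⁻¹³ − 3.977×10⁻¹³) = 1.664×10⁶ m²/s².
v = 1290 m/s.

v ≈ 1290 m/s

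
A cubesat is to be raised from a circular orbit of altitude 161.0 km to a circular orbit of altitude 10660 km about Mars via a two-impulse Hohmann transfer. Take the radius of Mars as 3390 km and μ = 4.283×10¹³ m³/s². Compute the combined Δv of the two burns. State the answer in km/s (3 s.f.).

r₁ = 3390 + 161.0 = 3551.0 km = 3.5510×10⁶ m.
r₂ = 3390 + 10660 = 14050 km = 1.4050×10⁷ m.
Transfer ellipse a_t = (r₁ + r₂)/2 = 8.800×10⁶ m.
At r₁: circular v_c1 = √(μ/r₁) = 3473 m/s; transfer-periapsis v_p = √[μ(2/r₁ − 1/a_t)] = 4388 m/s.
Δv₁ = v_p − v_c1 = 915.2 m/s.
At r₂: circular v_c2 = √(μ/r₂) = 1746 m/s; transfer-apoapsis v_a = √[μ(2/r₂ − 1/a_t)] = 1109 m/s.
Δv₂ = v_c2 − v_a = 636.9 m/s.
Total Δv = Δv₁ + Δv₂ = 1552 m/s = 1.552 km/s.

Δv_total ≈ 1.55 km/s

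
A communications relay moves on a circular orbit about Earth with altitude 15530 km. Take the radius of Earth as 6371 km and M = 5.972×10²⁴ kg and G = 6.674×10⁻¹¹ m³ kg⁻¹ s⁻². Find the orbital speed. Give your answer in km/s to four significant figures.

μ = GM = 6.674×10⁻¹¹ × 5.972×10²⁴ = 3.986×10¹⁴ m³/s².
r = 6371 + 15530 = 21901 km = 2.1901×10⁷ m.
For a circular orbit v = √(μ/r) = √(3.986×10¹⁴ / 2.190×10⁷) = √(1.820×10⁷) = 4266 m/s.
That is 4.266 km/s.

v ≈ 4.266 km/s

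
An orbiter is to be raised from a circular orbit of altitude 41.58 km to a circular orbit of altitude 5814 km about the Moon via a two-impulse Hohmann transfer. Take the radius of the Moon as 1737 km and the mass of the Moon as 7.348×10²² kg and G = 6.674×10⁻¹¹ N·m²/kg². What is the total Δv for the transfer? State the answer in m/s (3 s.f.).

μ = GM = 6.674×10⁻¹¹ × 7.348×10²² = 4.904×10¹² m³/s².
r₁ = 1737 + 41.58 = 1778.6 km = 1.7786×10⁶ m.
r₂ = 1737 + 5814 = 7551.0 km = 7.5510×10⁶ m.
Transfer ellipse a_t = (r₁ + r₂)/2 = 4.665×10⁶ m.
At r₁: circular v_c1 = √(μ/r₁) = 1661 m/s; transfer-perilune v_p = √[μ(2/r₁ − 1/a_t)] = 2113 m/s.
Δv₁ = v_p − v_c1 = 452.1 m/s.
At r₂: circular v_c2 = √(μ/r₂) = 805.9 m/s; transfer-apolune v_a = √[μ(2/r₂ − 1/a_t)] = 497.6 m/s.
Δv₂ = v_c2 − v_a = 308.3 m/s.
Total Δv = Δv₁ + Δv₂ = 760.4 m/s.

Δv_total ≈ 760 m/s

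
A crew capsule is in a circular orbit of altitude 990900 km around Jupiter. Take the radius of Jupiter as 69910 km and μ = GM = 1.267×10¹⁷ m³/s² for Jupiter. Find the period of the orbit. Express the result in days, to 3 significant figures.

T ≈ 7.06 days

r = 69910 + 990900 = 1060800 km = 1.0608×10⁹ m.
Kepler's third law: T = 2π√(r³/μ) = 2π√((1.061×10⁹)³ / 1.267×10¹⁷).
r³/μ = 9.422×10⁹ s², so T = 2π × 9.707×10⁴ = 6.099×10⁵ s.
Converting: 6.099×10⁵ s ÷ 86400 = 7.059 days.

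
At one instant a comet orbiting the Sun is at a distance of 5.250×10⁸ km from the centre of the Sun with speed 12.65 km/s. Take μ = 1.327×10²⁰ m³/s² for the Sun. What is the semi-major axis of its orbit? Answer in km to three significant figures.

a ≈ 3.84×10⁸ km

r = 5.250×10¹¹ m.
Specific orbital energy ε = v²/2 − μ/r = (12650)²/2 − 1.327×10²⁰/5.250×10¹¹ = -1.728×10⁸ J/kg.
Since ε = −μ/(2a), a = −μ/(2ε) = 3.841×10¹¹ m = 3.8408×10⁸ km.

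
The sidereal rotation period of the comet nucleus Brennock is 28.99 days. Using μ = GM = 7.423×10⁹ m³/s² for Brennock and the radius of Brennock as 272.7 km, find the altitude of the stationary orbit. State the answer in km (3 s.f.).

h_sync ≈ 10300 km

T = 28.99 days = 2.505×10⁶ s.
A synchronous orbit has period T, so by Kepler's third law a = (μT²/4π²)^(1/3).
μT²/4π² = 7.423×10⁹ × (2.505×10⁶)² / 39.48 = 1.180×10²¹ m³.
a = 1.057×10⁷ m = 10566 km.
Altitude h = a − R = 10566 − 272.7 = 10293 km.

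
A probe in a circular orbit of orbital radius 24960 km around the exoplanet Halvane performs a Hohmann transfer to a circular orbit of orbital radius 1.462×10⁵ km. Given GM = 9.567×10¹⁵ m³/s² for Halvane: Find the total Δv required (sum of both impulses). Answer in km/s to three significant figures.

Δv_total ≈ 9.73 km/s

r₁ = 24960 km = 2.496×10⁷ m.
r₂ = 1.462×10⁵ km = 1.462×10⁸ m.
Transfer ellipse a_t = (r₁ + r₂)/2 = 8.558×10⁷ m.
At r₁: circular v_c1 = √(μ/r₁) = 19580 m/s; transfer-periapsis v_p = √[μ(2/r₁ − 1/a_t)] = 25590 m/s.
Δv₁ = v_p − v_c1 = 6011 m/s.
At r₂: circular v_c2 = √(μ/r₂) = 8089 m/s; transfer-apoapsis v_a = √[μ(2/r₂ − 1/a_t)] = 4369 m/s.
Δv₂ = v_c2 − v_a = 3721 m/s.
Total Δv = Δv₁ + Δv₂ = 9732 m/s = 9.732 km/s.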